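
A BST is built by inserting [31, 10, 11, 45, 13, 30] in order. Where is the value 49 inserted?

Starting tree (level order): [31, 10, 45, None, 11, None, None, None, 13, None, 30]
Insertion path: 31 -> 45
Result: insert 49 as right child of 45
Final tree (level order): [31, 10, 45, None, 11, None, 49, None, 13, None, None, None, 30]


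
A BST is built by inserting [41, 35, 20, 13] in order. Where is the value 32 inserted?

Starting tree (level order): [41, 35, None, 20, None, 13]
Insertion path: 41 -> 35 -> 20
Result: insert 32 as right child of 20
Final tree (level order): [41, 35, None, 20, None, 13, 32]


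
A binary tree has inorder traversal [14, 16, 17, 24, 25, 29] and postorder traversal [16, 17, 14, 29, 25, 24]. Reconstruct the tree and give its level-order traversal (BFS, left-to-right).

Inorder:   [14, 16, 17, 24, 25, 29]
Postorder: [16, 17, 14, 29, 25, 24]
Algorithm: postorder visits root last, so walk postorder right-to-left;
each value is the root of the current inorder slice — split it at that
value, recurse on the right subtree first, then the left.
Recursive splits:
  root=24; inorder splits into left=[14, 16, 17], right=[25, 29]
  root=25; inorder splits into left=[], right=[29]
  root=29; inorder splits into left=[], right=[]
  root=14; inorder splits into left=[], right=[16, 17]
  root=17; inorder splits into left=[16], right=[]
  root=16; inorder splits into left=[], right=[]
Reconstructed level-order: [24, 14, 25, 17, 29, 16]


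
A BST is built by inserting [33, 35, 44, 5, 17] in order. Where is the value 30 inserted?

Starting tree (level order): [33, 5, 35, None, 17, None, 44]
Insertion path: 33 -> 5 -> 17
Result: insert 30 as right child of 17
Final tree (level order): [33, 5, 35, None, 17, None, 44, None, 30]


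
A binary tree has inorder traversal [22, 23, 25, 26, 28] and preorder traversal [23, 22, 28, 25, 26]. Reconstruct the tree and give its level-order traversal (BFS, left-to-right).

Inorder:  [22, 23, 25, 26, 28]
Preorder: [23, 22, 28, 25, 26]
Algorithm: preorder visits root first, so consume preorder in order;
for each root, split the current inorder slice at that value into
left-subtree inorder and right-subtree inorder, then recurse.
Recursive splits:
  root=23; inorder splits into left=[22], right=[25, 26, 28]
  root=22; inorder splits into left=[], right=[]
  root=28; inorder splits into left=[25, 26], right=[]
  root=25; inorder splits into left=[], right=[26]
  root=26; inorder splits into left=[], right=[]
Reconstructed level-order: [23, 22, 28, 25, 26]


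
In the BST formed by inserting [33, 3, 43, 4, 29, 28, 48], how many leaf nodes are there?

Tree built from: [33, 3, 43, 4, 29, 28, 48]
Tree (level-order array): [33, 3, 43, None, 4, None, 48, None, 29, None, None, 28]
Rule: A leaf has 0 children.
Per-node child counts:
  node 33: 2 child(ren)
  node 3: 1 child(ren)
  node 4: 1 child(ren)
  node 29: 1 child(ren)
  node 28: 0 child(ren)
  node 43: 1 child(ren)
  node 48: 0 child(ren)
Matching nodes: [28, 48]
Count of leaf nodes: 2


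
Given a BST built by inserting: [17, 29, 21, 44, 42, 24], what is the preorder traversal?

Tree insertion order: [17, 29, 21, 44, 42, 24]
Tree (level-order array): [17, None, 29, 21, 44, None, 24, 42]
Preorder traversal: [17, 29, 21, 24, 44, 42]


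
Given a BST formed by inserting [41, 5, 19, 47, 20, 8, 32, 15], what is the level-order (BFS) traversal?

Tree insertion order: [41, 5, 19, 47, 20, 8, 32, 15]
Tree (level-order array): [41, 5, 47, None, 19, None, None, 8, 20, None, 15, None, 32]
BFS from the root, enqueuing left then right child of each popped node:
  queue [41] -> pop 41, enqueue [5, 47], visited so far: [41]
  queue [5, 47] -> pop 5, enqueue [19], visited so far: [41, 5]
  queue [47, 19] -> pop 47, enqueue [none], visited so far: [41, 5, 47]
  queue [19] -> pop 19, enqueue [8, 20], visited so far: [41, 5, 47, 19]
  queue [8, 20] -> pop 8, enqueue [15], visited so far: [41, 5, 47, 19, 8]
  queue [20, 15] -> pop 20, enqueue [32], visited so far: [41, 5, 47, 19, 8, 20]
  queue [15, 32] -> pop 15, enqueue [none], visited so far: [41, 5, 47, 19, 8, 20, 15]
  queue [32] -> pop 32, enqueue [none], visited so far: [41, 5, 47, 19, 8, 20, 15, 32]
Result: [41, 5, 47, 19, 8, 20, 15, 32]


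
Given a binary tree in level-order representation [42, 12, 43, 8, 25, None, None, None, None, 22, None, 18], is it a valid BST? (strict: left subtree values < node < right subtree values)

Level-order array: [42, 12, 43, 8, 25, None, None, None, None, 22, None, 18]
Validate using subtree bounds (lo, hi): at each node, require lo < value < hi,
then recurse left with hi=value and right with lo=value.
Preorder trace (stopping at first violation):
  at node 42 with bounds (-inf, +inf): OK
  at node 12 with bounds (-inf, 42): OK
  at node 8 with bounds (-inf, 12): OK
  at node 25 with bounds (12, 42): OK
  at node 22 with bounds (12, 25): OK
  at node 18 with bounds (12, 22): OK
  at node 43 with bounds (42, +inf): OK
No violation found at any node.
Result: Valid BST


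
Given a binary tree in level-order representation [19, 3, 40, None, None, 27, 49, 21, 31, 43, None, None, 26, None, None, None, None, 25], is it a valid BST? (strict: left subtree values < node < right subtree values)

Level-order array: [19, 3, 40, None, None, 27, 49, 21, 31, 43, None, None, 26, None, None, None, None, 25]
Validate using subtree bounds (lo, hi): at each node, require lo < value < hi,
then recurse left with hi=value and right with lo=value.
Preorder trace (stopping at first violation):
  at node 19 with bounds (-inf, +inf): OK
  at node 3 with bounds (-inf, 19): OK
  at node 40 with bounds (19, +inf): OK
  at node 27 with bounds (19, 40): OK
  at node 21 with bounds (19, 27): OK
  at node 26 with bounds (21, 27): OK
  at node 25 with bounds (21, 26): OK
  at node 31 with bounds (27, 40): OK
  at node 49 with bounds (40, +inf): OK
  at node 43 with bounds (40, 49): OK
No violation found at any node.
Result: Valid BST


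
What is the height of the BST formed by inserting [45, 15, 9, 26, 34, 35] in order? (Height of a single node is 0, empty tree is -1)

Insertion order: [45, 15, 9, 26, 34, 35]
Tree (level-order array): [45, 15, None, 9, 26, None, None, None, 34, None, 35]
Compute height bottom-up (empty subtree = -1):
  height(9) = 1 + max(-1, -1) = 0
  height(35) = 1 + max(-1, -1) = 0
  height(34) = 1 + max(-1, 0) = 1
  height(26) = 1 + max(-1, 1) = 2
  height(15) = 1 + max(0, 2) = 3
  height(45) = 1 + max(3, -1) = 4
Height = 4


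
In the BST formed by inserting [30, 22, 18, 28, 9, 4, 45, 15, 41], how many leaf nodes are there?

Tree built from: [30, 22, 18, 28, 9, 4, 45, 15, 41]
Tree (level-order array): [30, 22, 45, 18, 28, 41, None, 9, None, None, None, None, None, 4, 15]
Rule: A leaf has 0 children.
Per-node child counts:
  node 30: 2 child(ren)
  node 22: 2 child(ren)
  node 18: 1 child(ren)
  node 9: 2 child(ren)
  node 4: 0 child(ren)
  node 15: 0 child(ren)
  node 28: 0 child(ren)
  node 45: 1 child(ren)
  node 41: 0 child(ren)
Matching nodes: [4, 15, 28, 41]
Count of leaf nodes: 4


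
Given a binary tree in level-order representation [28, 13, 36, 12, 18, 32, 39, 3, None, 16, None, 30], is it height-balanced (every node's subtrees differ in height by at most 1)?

Tree (level-order array): [28, 13, 36, 12, 18, 32, 39, 3, None, 16, None, 30]
Definition: a tree is height-balanced if, at every node, |h(left) - h(right)| <= 1 (empty subtree has height -1).
Bottom-up per-node check:
  node 3: h_left=-1, h_right=-1, diff=0 [OK], height=0
  node 12: h_left=0, h_right=-1, diff=1 [OK], height=1
  node 16: h_left=-1, h_right=-1, diff=0 [OK], height=0
  node 18: h_left=0, h_right=-1, diff=1 [OK], height=1
  node 13: h_left=1, h_right=1, diff=0 [OK], height=2
  node 30: h_left=-1, h_right=-1, diff=0 [OK], height=0
  node 32: h_left=0, h_right=-1, diff=1 [OK], height=1
  node 39: h_left=-1, h_right=-1, diff=0 [OK], height=0
  node 36: h_left=1, h_right=0, diff=1 [OK], height=2
  node 28: h_left=2, h_right=2, diff=0 [OK], height=3
All nodes satisfy the balance condition.
Result: Balanced


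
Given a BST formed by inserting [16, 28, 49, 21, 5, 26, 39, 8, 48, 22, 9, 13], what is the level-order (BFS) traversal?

Tree insertion order: [16, 28, 49, 21, 5, 26, 39, 8, 48, 22, 9, 13]
Tree (level-order array): [16, 5, 28, None, 8, 21, 49, None, 9, None, 26, 39, None, None, 13, 22, None, None, 48]
BFS from the root, enqueuing left then right child of each popped node:
  queue [16] -> pop 16, enqueue [5, 28], visited so far: [16]
  queue [5, 28] -> pop 5, enqueue [8], visited so far: [16, 5]
  queue [28, 8] -> pop 28, enqueue [21, 49], visited so far: [16, 5, 28]
  queue [8, 21, 49] -> pop 8, enqueue [9], visited so far: [16, 5, 28, 8]
  queue [21, 49, 9] -> pop 21, enqueue [26], visited so far: [16, 5, 28, 8, 21]
  queue [49, 9, 26] -> pop 49, enqueue [39], visited so far: [16, 5, 28, 8, 21, 49]
  queue [9, 26, 39] -> pop 9, enqueue [13], visited so far: [16, 5, 28, 8, 21, 49, 9]
  queue [26, 39, 13] -> pop 26, enqueue [22], visited so far: [16, 5, 28, 8, 21, 49, 9, 26]
  queue [39, 13, 22] -> pop 39, enqueue [48], visited so far: [16, 5, 28, 8, 21, 49, 9, 26, 39]
  queue [13, 22, 48] -> pop 13, enqueue [none], visited so far: [16, 5, 28, 8, 21, 49, 9, 26, 39, 13]
  queue [22, 48] -> pop 22, enqueue [none], visited so far: [16, 5, 28, 8, 21, 49, 9, 26, 39, 13, 22]
  queue [48] -> pop 48, enqueue [none], visited so far: [16, 5, 28, 8, 21, 49, 9, 26, 39, 13, 22, 48]
Result: [16, 5, 28, 8, 21, 49, 9, 26, 39, 13, 22, 48]


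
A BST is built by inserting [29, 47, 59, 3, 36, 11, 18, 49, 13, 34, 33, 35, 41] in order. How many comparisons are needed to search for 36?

Search path for 36: 29 -> 47 -> 36
Found: True
Comparisons: 3


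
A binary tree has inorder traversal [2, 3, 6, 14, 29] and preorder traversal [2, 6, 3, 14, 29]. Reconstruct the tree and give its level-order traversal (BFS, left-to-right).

Inorder:  [2, 3, 6, 14, 29]
Preorder: [2, 6, 3, 14, 29]
Algorithm: preorder visits root first, so consume preorder in order;
for each root, split the current inorder slice at that value into
left-subtree inorder and right-subtree inorder, then recurse.
Recursive splits:
  root=2; inorder splits into left=[], right=[3, 6, 14, 29]
  root=6; inorder splits into left=[3], right=[14, 29]
  root=3; inorder splits into left=[], right=[]
  root=14; inorder splits into left=[], right=[29]
  root=29; inorder splits into left=[], right=[]
Reconstructed level-order: [2, 6, 3, 14, 29]


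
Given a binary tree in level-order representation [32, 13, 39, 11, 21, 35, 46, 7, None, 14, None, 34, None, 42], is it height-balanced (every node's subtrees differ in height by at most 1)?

Tree (level-order array): [32, 13, 39, 11, 21, 35, 46, 7, None, 14, None, 34, None, 42]
Definition: a tree is height-balanced if, at every node, |h(left) - h(right)| <= 1 (empty subtree has height -1).
Bottom-up per-node check:
  node 7: h_left=-1, h_right=-1, diff=0 [OK], height=0
  node 11: h_left=0, h_right=-1, diff=1 [OK], height=1
  node 14: h_left=-1, h_right=-1, diff=0 [OK], height=0
  node 21: h_left=0, h_right=-1, diff=1 [OK], height=1
  node 13: h_left=1, h_right=1, diff=0 [OK], height=2
  node 34: h_left=-1, h_right=-1, diff=0 [OK], height=0
  node 35: h_left=0, h_right=-1, diff=1 [OK], height=1
  node 42: h_left=-1, h_right=-1, diff=0 [OK], height=0
  node 46: h_left=0, h_right=-1, diff=1 [OK], height=1
  node 39: h_left=1, h_right=1, diff=0 [OK], height=2
  node 32: h_left=2, h_right=2, diff=0 [OK], height=3
All nodes satisfy the balance condition.
Result: Balanced


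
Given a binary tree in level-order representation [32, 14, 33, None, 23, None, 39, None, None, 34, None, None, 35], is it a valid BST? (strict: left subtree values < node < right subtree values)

Level-order array: [32, 14, 33, None, 23, None, 39, None, None, 34, None, None, 35]
Validate using subtree bounds (lo, hi): at each node, require lo < value < hi,
then recurse left with hi=value and right with lo=value.
Preorder trace (stopping at first violation):
  at node 32 with bounds (-inf, +inf): OK
  at node 14 with bounds (-inf, 32): OK
  at node 23 with bounds (14, 32): OK
  at node 33 with bounds (32, +inf): OK
  at node 39 with bounds (33, +inf): OK
  at node 34 with bounds (33, 39): OK
  at node 35 with bounds (34, 39): OK
No violation found at any node.
Result: Valid BST


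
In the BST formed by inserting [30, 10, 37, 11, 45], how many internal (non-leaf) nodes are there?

Tree built from: [30, 10, 37, 11, 45]
Tree (level-order array): [30, 10, 37, None, 11, None, 45]
Rule: An internal node has at least one child.
Per-node child counts:
  node 30: 2 child(ren)
  node 10: 1 child(ren)
  node 11: 0 child(ren)
  node 37: 1 child(ren)
  node 45: 0 child(ren)
Matching nodes: [30, 10, 37]
Count of internal (non-leaf) nodes: 3


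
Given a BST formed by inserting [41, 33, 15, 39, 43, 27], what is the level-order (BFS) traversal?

Tree insertion order: [41, 33, 15, 39, 43, 27]
Tree (level-order array): [41, 33, 43, 15, 39, None, None, None, 27]
BFS from the root, enqueuing left then right child of each popped node:
  queue [41] -> pop 41, enqueue [33, 43], visited so far: [41]
  queue [33, 43] -> pop 33, enqueue [15, 39], visited so far: [41, 33]
  queue [43, 15, 39] -> pop 43, enqueue [none], visited so far: [41, 33, 43]
  queue [15, 39] -> pop 15, enqueue [27], visited so far: [41, 33, 43, 15]
  queue [39, 27] -> pop 39, enqueue [none], visited so far: [41, 33, 43, 15, 39]
  queue [27] -> pop 27, enqueue [none], visited so far: [41, 33, 43, 15, 39, 27]
Result: [41, 33, 43, 15, 39, 27]


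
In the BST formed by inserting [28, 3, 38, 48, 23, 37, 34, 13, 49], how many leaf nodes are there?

Tree built from: [28, 3, 38, 48, 23, 37, 34, 13, 49]
Tree (level-order array): [28, 3, 38, None, 23, 37, 48, 13, None, 34, None, None, 49]
Rule: A leaf has 0 children.
Per-node child counts:
  node 28: 2 child(ren)
  node 3: 1 child(ren)
  node 23: 1 child(ren)
  node 13: 0 child(ren)
  node 38: 2 child(ren)
  node 37: 1 child(ren)
  node 34: 0 child(ren)
  node 48: 1 child(ren)
  node 49: 0 child(ren)
Matching nodes: [13, 34, 49]
Count of leaf nodes: 3


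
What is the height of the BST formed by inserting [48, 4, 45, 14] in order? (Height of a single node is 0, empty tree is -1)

Insertion order: [48, 4, 45, 14]
Tree (level-order array): [48, 4, None, None, 45, 14]
Compute height bottom-up (empty subtree = -1):
  height(14) = 1 + max(-1, -1) = 0
  height(45) = 1 + max(0, -1) = 1
  height(4) = 1 + max(-1, 1) = 2
  height(48) = 1 + max(2, -1) = 3
Height = 3


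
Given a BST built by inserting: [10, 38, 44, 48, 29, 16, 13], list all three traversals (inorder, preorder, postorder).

Tree insertion order: [10, 38, 44, 48, 29, 16, 13]
Tree (level-order array): [10, None, 38, 29, 44, 16, None, None, 48, 13]
Inorder (L, root, R): [10, 13, 16, 29, 38, 44, 48]
Preorder (root, L, R): [10, 38, 29, 16, 13, 44, 48]
Postorder (L, R, root): [13, 16, 29, 48, 44, 38, 10]


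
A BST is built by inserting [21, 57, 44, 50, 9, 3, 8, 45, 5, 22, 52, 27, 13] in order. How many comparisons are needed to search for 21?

Search path for 21: 21
Found: True
Comparisons: 1


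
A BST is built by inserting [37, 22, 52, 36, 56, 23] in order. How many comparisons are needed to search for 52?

Search path for 52: 37 -> 52
Found: True
Comparisons: 2


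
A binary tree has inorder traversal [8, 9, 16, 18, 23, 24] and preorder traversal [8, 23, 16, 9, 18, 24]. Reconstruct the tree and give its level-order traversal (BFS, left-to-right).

Inorder:  [8, 9, 16, 18, 23, 24]
Preorder: [8, 23, 16, 9, 18, 24]
Algorithm: preorder visits root first, so consume preorder in order;
for each root, split the current inorder slice at that value into
left-subtree inorder and right-subtree inorder, then recurse.
Recursive splits:
  root=8; inorder splits into left=[], right=[9, 16, 18, 23, 24]
  root=23; inorder splits into left=[9, 16, 18], right=[24]
  root=16; inorder splits into left=[9], right=[18]
  root=9; inorder splits into left=[], right=[]
  root=18; inorder splits into left=[], right=[]
  root=24; inorder splits into left=[], right=[]
Reconstructed level-order: [8, 23, 16, 24, 9, 18]


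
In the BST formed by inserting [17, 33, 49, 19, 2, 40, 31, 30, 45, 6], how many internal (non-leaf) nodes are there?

Tree built from: [17, 33, 49, 19, 2, 40, 31, 30, 45, 6]
Tree (level-order array): [17, 2, 33, None, 6, 19, 49, None, None, None, 31, 40, None, 30, None, None, 45]
Rule: An internal node has at least one child.
Per-node child counts:
  node 17: 2 child(ren)
  node 2: 1 child(ren)
  node 6: 0 child(ren)
  node 33: 2 child(ren)
  node 19: 1 child(ren)
  node 31: 1 child(ren)
  node 30: 0 child(ren)
  node 49: 1 child(ren)
  node 40: 1 child(ren)
  node 45: 0 child(ren)
Matching nodes: [17, 2, 33, 19, 31, 49, 40]
Count of internal (non-leaf) nodes: 7


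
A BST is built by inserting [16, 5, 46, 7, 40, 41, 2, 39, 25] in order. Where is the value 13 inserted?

Starting tree (level order): [16, 5, 46, 2, 7, 40, None, None, None, None, None, 39, 41, 25]
Insertion path: 16 -> 5 -> 7
Result: insert 13 as right child of 7
Final tree (level order): [16, 5, 46, 2, 7, 40, None, None, None, None, 13, 39, 41, None, None, 25]


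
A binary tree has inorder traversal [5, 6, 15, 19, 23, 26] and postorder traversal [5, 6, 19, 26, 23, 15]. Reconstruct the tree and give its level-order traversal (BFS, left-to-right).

Inorder:   [5, 6, 15, 19, 23, 26]
Postorder: [5, 6, 19, 26, 23, 15]
Algorithm: postorder visits root last, so walk postorder right-to-left;
each value is the root of the current inorder slice — split it at that
value, recurse on the right subtree first, then the left.
Recursive splits:
  root=15; inorder splits into left=[5, 6], right=[19, 23, 26]
  root=23; inorder splits into left=[19], right=[26]
  root=26; inorder splits into left=[], right=[]
  root=19; inorder splits into left=[], right=[]
  root=6; inorder splits into left=[5], right=[]
  root=5; inorder splits into left=[], right=[]
Reconstructed level-order: [15, 6, 23, 5, 19, 26]


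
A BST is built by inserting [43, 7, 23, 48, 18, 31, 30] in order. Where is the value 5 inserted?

Starting tree (level order): [43, 7, 48, None, 23, None, None, 18, 31, None, None, 30]
Insertion path: 43 -> 7
Result: insert 5 as left child of 7
Final tree (level order): [43, 7, 48, 5, 23, None, None, None, None, 18, 31, None, None, 30]


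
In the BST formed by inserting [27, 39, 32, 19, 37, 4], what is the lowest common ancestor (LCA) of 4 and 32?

Tree insertion order: [27, 39, 32, 19, 37, 4]
Tree (level-order array): [27, 19, 39, 4, None, 32, None, None, None, None, 37]
In a BST, the LCA of p=4, q=32 is the first node v on the
root-to-leaf path with p <= v <= q (go left if both < v, right if both > v).
Walk from root:
  at 27: 4 <= 27 <= 32, this is the LCA
LCA = 27


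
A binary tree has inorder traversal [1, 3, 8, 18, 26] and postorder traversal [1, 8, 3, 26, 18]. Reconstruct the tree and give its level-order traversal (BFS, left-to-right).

Inorder:   [1, 3, 8, 18, 26]
Postorder: [1, 8, 3, 26, 18]
Algorithm: postorder visits root last, so walk postorder right-to-left;
each value is the root of the current inorder slice — split it at that
value, recurse on the right subtree first, then the left.
Recursive splits:
  root=18; inorder splits into left=[1, 3, 8], right=[26]
  root=26; inorder splits into left=[], right=[]
  root=3; inorder splits into left=[1], right=[8]
  root=8; inorder splits into left=[], right=[]
  root=1; inorder splits into left=[], right=[]
Reconstructed level-order: [18, 3, 26, 1, 8]


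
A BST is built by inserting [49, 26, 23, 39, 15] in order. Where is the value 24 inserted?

Starting tree (level order): [49, 26, None, 23, 39, 15]
Insertion path: 49 -> 26 -> 23
Result: insert 24 as right child of 23
Final tree (level order): [49, 26, None, 23, 39, 15, 24]


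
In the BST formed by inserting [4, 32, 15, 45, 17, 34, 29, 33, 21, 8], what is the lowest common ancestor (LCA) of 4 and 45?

Tree insertion order: [4, 32, 15, 45, 17, 34, 29, 33, 21, 8]
Tree (level-order array): [4, None, 32, 15, 45, 8, 17, 34, None, None, None, None, 29, 33, None, 21]
In a BST, the LCA of p=4, q=45 is the first node v on the
root-to-leaf path with p <= v <= q (go left if both < v, right if both > v).
Walk from root:
  at 4: 4 <= 4 <= 45, this is the LCA
LCA = 4


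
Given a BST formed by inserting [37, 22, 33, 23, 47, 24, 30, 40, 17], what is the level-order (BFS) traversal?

Tree insertion order: [37, 22, 33, 23, 47, 24, 30, 40, 17]
Tree (level-order array): [37, 22, 47, 17, 33, 40, None, None, None, 23, None, None, None, None, 24, None, 30]
BFS from the root, enqueuing left then right child of each popped node:
  queue [37] -> pop 37, enqueue [22, 47], visited so far: [37]
  queue [22, 47] -> pop 22, enqueue [17, 33], visited so far: [37, 22]
  queue [47, 17, 33] -> pop 47, enqueue [40], visited so far: [37, 22, 47]
  queue [17, 33, 40] -> pop 17, enqueue [none], visited so far: [37, 22, 47, 17]
  queue [33, 40] -> pop 33, enqueue [23], visited so far: [37, 22, 47, 17, 33]
  queue [40, 23] -> pop 40, enqueue [none], visited so far: [37, 22, 47, 17, 33, 40]
  queue [23] -> pop 23, enqueue [24], visited so far: [37, 22, 47, 17, 33, 40, 23]
  queue [24] -> pop 24, enqueue [30], visited so far: [37, 22, 47, 17, 33, 40, 23, 24]
  queue [30] -> pop 30, enqueue [none], visited so far: [37, 22, 47, 17, 33, 40, 23, 24, 30]
Result: [37, 22, 47, 17, 33, 40, 23, 24, 30]


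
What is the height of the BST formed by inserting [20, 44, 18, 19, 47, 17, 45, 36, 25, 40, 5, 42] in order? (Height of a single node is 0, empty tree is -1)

Insertion order: [20, 44, 18, 19, 47, 17, 45, 36, 25, 40, 5, 42]
Tree (level-order array): [20, 18, 44, 17, 19, 36, 47, 5, None, None, None, 25, 40, 45, None, None, None, None, None, None, 42]
Compute height bottom-up (empty subtree = -1):
  height(5) = 1 + max(-1, -1) = 0
  height(17) = 1 + max(0, -1) = 1
  height(19) = 1 + max(-1, -1) = 0
  height(18) = 1 + max(1, 0) = 2
  height(25) = 1 + max(-1, -1) = 0
  height(42) = 1 + max(-1, -1) = 0
  height(40) = 1 + max(-1, 0) = 1
  height(36) = 1 + max(0, 1) = 2
  height(45) = 1 + max(-1, -1) = 0
  height(47) = 1 + max(0, -1) = 1
  height(44) = 1 + max(2, 1) = 3
  height(20) = 1 + max(2, 3) = 4
Height = 4


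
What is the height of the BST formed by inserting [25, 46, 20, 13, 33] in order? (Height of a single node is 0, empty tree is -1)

Insertion order: [25, 46, 20, 13, 33]
Tree (level-order array): [25, 20, 46, 13, None, 33]
Compute height bottom-up (empty subtree = -1):
  height(13) = 1 + max(-1, -1) = 0
  height(20) = 1 + max(0, -1) = 1
  height(33) = 1 + max(-1, -1) = 0
  height(46) = 1 + max(0, -1) = 1
  height(25) = 1 + max(1, 1) = 2
Height = 2


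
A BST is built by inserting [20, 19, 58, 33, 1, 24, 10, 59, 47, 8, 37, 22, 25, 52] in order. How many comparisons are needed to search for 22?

Search path for 22: 20 -> 58 -> 33 -> 24 -> 22
Found: True
Comparisons: 5


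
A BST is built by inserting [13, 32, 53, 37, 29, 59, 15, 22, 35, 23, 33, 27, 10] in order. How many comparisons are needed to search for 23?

Search path for 23: 13 -> 32 -> 29 -> 15 -> 22 -> 23
Found: True
Comparisons: 6


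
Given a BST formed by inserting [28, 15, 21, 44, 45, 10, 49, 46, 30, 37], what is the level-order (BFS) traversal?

Tree insertion order: [28, 15, 21, 44, 45, 10, 49, 46, 30, 37]
Tree (level-order array): [28, 15, 44, 10, 21, 30, 45, None, None, None, None, None, 37, None, 49, None, None, 46]
BFS from the root, enqueuing left then right child of each popped node:
  queue [28] -> pop 28, enqueue [15, 44], visited so far: [28]
  queue [15, 44] -> pop 15, enqueue [10, 21], visited so far: [28, 15]
  queue [44, 10, 21] -> pop 44, enqueue [30, 45], visited so far: [28, 15, 44]
  queue [10, 21, 30, 45] -> pop 10, enqueue [none], visited so far: [28, 15, 44, 10]
  queue [21, 30, 45] -> pop 21, enqueue [none], visited so far: [28, 15, 44, 10, 21]
  queue [30, 45] -> pop 30, enqueue [37], visited so far: [28, 15, 44, 10, 21, 30]
  queue [45, 37] -> pop 45, enqueue [49], visited so far: [28, 15, 44, 10, 21, 30, 45]
  queue [37, 49] -> pop 37, enqueue [none], visited so far: [28, 15, 44, 10, 21, 30, 45, 37]
  queue [49] -> pop 49, enqueue [46], visited so far: [28, 15, 44, 10, 21, 30, 45, 37, 49]
  queue [46] -> pop 46, enqueue [none], visited so far: [28, 15, 44, 10, 21, 30, 45, 37, 49, 46]
Result: [28, 15, 44, 10, 21, 30, 45, 37, 49, 46]


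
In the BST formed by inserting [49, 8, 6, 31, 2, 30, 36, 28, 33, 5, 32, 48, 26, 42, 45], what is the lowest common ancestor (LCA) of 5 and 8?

Tree insertion order: [49, 8, 6, 31, 2, 30, 36, 28, 33, 5, 32, 48, 26, 42, 45]
Tree (level-order array): [49, 8, None, 6, 31, 2, None, 30, 36, None, 5, 28, None, 33, 48, None, None, 26, None, 32, None, 42, None, None, None, None, None, None, 45]
In a BST, the LCA of p=5, q=8 is the first node v on the
root-to-leaf path with p <= v <= q (go left if both < v, right if both > v).
Walk from root:
  at 49: both 5 and 8 < 49, go left
  at 8: 5 <= 8 <= 8, this is the LCA
LCA = 8


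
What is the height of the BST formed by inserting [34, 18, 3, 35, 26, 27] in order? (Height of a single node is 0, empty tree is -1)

Insertion order: [34, 18, 3, 35, 26, 27]
Tree (level-order array): [34, 18, 35, 3, 26, None, None, None, None, None, 27]
Compute height bottom-up (empty subtree = -1):
  height(3) = 1 + max(-1, -1) = 0
  height(27) = 1 + max(-1, -1) = 0
  height(26) = 1 + max(-1, 0) = 1
  height(18) = 1 + max(0, 1) = 2
  height(35) = 1 + max(-1, -1) = 0
  height(34) = 1 + max(2, 0) = 3
Height = 3


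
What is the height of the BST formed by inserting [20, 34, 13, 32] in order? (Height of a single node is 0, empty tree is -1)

Insertion order: [20, 34, 13, 32]
Tree (level-order array): [20, 13, 34, None, None, 32]
Compute height bottom-up (empty subtree = -1):
  height(13) = 1 + max(-1, -1) = 0
  height(32) = 1 + max(-1, -1) = 0
  height(34) = 1 + max(0, -1) = 1
  height(20) = 1 + max(0, 1) = 2
Height = 2


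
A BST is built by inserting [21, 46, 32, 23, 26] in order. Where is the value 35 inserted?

Starting tree (level order): [21, None, 46, 32, None, 23, None, None, 26]
Insertion path: 21 -> 46 -> 32
Result: insert 35 as right child of 32
Final tree (level order): [21, None, 46, 32, None, 23, 35, None, 26]


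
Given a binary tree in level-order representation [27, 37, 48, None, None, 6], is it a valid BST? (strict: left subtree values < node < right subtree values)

Level-order array: [27, 37, 48, None, None, 6]
Validate using subtree bounds (lo, hi): at each node, require lo < value < hi,
then recurse left with hi=value and right with lo=value.
Preorder trace (stopping at first violation):
  at node 27 with bounds (-inf, +inf): OK
  at node 37 with bounds (-inf, 27): VIOLATION
Node 37 violates its bound: not (-inf < 37 < 27).
Result: Not a valid BST


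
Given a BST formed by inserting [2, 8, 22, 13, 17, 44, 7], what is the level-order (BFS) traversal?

Tree insertion order: [2, 8, 22, 13, 17, 44, 7]
Tree (level-order array): [2, None, 8, 7, 22, None, None, 13, 44, None, 17]
BFS from the root, enqueuing left then right child of each popped node:
  queue [2] -> pop 2, enqueue [8], visited so far: [2]
  queue [8] -> pop 8, enqueue [7, 22], visited so far: [2, 8]
  queue [7, 22] -> pop 7, enqueue [none], visited so far: [2, 8, 7]
  queue [22] -> pop 22, enqueue [13, 44], visited so far: [2, 8, 7, 22]
  queue [13, 44] -> pop 13, enqueue [17], visited so far: [2, 8, 7, 22, 13]
  queue [44, 17] -> pop 44, enqueue [none], visited so far: [2, 8, 7, 22, 13, 44]
  queue [17] -> pop 17, enqueue [none], visited so far: [2, 8, 7, 22, 13, 44, 17]
Result: [2, 8, 7, 22, 13, 44, 17]


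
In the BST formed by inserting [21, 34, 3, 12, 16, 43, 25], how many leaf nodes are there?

Tree built from: [21, 34, 3, 12, 16, 43, 25]
Tree (level-order array): [21, 3, 34, None, 12, 25, 43, None, 16]
Rule: A leaf has 0 children.
Per-node child counts:
  node 21: 2 child(ren)
  node 3: 1 child(ren)
  node 12: 1 child(ren)
  node 16: 0 child(ren)
  node 34: 2 child(ren)
  node 25: 0 child(ren)
  node 43: 0 child(ren)
Matching nodes: [16, 25, 43]
Count of leaf nodes: 3


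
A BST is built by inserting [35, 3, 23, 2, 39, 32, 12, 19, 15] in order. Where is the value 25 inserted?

Starting tree (level order): [35, 3, 39, 2, 23, None, None, None, None, 12, 32, None, 19, None, None, 15]
Insertion path: 35 -> 3 -> 23 -> 32
Result: insert 25 as left child of 32
Final tree (level order): [35, 3, 39, 2, 23, None, None, None, None, 12, 32, None, 19, 25, None, 15]


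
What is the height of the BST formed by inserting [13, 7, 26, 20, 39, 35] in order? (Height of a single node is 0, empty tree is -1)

Insertion order: [13, 7, 26, 20, 39, 35]
Tree (level-order array): [13, 7, 26, None, None, 20, 39, None, None, 35]
Compute height bottom-up (empty subtree = -1):
  height(7) = 1 + max(-1, -1) = 0
  height(20) = 1 + max(-1, -1) = 0
  height(35) = 1 + max(-1, -1) = 0
  height(39) = 1 + max(0, -1) = 1
  height(26) = 1 + max(0, 1) = 2
  height(13) = 1 + max(0, 2) = 3
Height = 3


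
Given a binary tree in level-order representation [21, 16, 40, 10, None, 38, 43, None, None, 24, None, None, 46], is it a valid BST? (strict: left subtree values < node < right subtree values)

Level-order array: [21, 16, 40, 10, None, 38, 43, None, None, 24, None, None, 46]
Validate using subtree bounds (lo, hi): at each node, require lo < value < hi,
then recurse left with hi=value and right with lo=value.
Preorder trace (stopping at first violation):
  at node 21 with bounds (-inf, +inf): OK
  at node 16 with bounds (-inf, 21): OK
  at node 10 with bounds (-inf, 16): OK
  at node 40 with bounds (21, +inf): OK
  at node 38 with bounds (21, 40): OK
  at node 24 with bounds (21, 38): OK
  at node 43 with bounds (40, +inf): OK
  at node 46 with bounds (43, +inf): OK
No violation found at any node.
Result: Valid BST


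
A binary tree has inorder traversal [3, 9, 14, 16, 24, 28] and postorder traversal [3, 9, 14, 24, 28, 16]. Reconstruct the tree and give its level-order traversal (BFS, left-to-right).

Inorder:   [3, 9, 14, 16, 24, 28]
Postorder: [3, 9, 14, 24, 28, 16]
Algorithm: postorder visits root last, so walk postorder right-to-left;
each value is the root of the current inorder slice — split it at that
value, recurse on the right subtree first, then the left.
Recursive splits:
  root=16; inorder splits into left=[3, 9, 14], right=[24, 28]
  root=28; inorder splits into left=[24], right=[]
  root=24; inorder splits into left=[], right=[]
  root=14; inorder splits into left=[3, 9], right=[]
  root=9; inorder splits into left=[3], right=[]
  root=3; inorder splits into left=[], right=[]
Reconstructed level-order: [16, 14, 28, 9, 24, 3]


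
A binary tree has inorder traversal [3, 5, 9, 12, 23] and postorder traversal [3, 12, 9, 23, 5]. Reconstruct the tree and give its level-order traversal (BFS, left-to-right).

Inorder:   [3, 5, 9, 12, 23]
Postorder: [3, 12, 9, 23, 5]
Algorithm: postorder visits root last, so walk postorder right-to-left;
each value is the root of the current inorder slice — split it at that
value, recurse on the right subtree first, then the left.
Recursive splits:
  root=5; inorder splits into left=[3], right=[9, 12, 23]
  root=23; inorder splits into left=[9, 12], right=[]
  root=9; inorder splits into left=[], right=[12]
  root=12; inorder splits into left=[], right=[]
  root=3; inorder splits into left=[], right=[]
Reconstructed level-order: [5, 3, 23, 9, 12]


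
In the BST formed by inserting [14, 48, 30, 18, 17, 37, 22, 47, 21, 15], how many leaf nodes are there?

Tree built from: [14, 48, 30, 18, 17, 37, 22, 47, 21, 15]
Tree (level-order array): [14, None, 48, 30, None, 18, 37, 17, 22, None, 47, 15, None, 21]
Rule: A leaf has 0 children.
Per-node child counts:
  node 14: 1 child(ren)
  node 48: 1 child(ren)
  node 30: 2 child(ren)
  node 18: 2 child(ren)
  node 17: 1 child(ren)
  node 15: 0 child(ren)
  node 22: 1 child(ren)
  node 21: 0 child(ren)
  node 37: 1 child(ren)
  node 47: 0 child(ren)
Matching nodes: [15, 21, 47]
Count of leaf nodes: 3


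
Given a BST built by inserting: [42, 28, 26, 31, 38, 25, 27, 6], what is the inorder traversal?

Tree insertion order: [42, 28, 26, 31, 38, 25, 27, 6]
Tree (level-order array): [42, 28, None, 26, 31, 25, 27, None, 38, 6]
Inorder traversal: [6, 25, 26, 27, 28, 31, 38, 42]


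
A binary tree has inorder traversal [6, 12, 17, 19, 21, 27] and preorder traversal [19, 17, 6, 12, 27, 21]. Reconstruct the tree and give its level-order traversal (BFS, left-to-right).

Inorder:  [6, 12, 17, 19, 21, 27]
Preorder: [19, 17, 6, 12, 27, 21]
Algorithm: preorder visits root first, so consume preorder in order;
for each root, split the current inorder slice at that value into
left-subtree inorder and right-subtree inorder, then recurse.
Recursive splits:
  root=19; inorder splits into left=[6, 12, 17], right=[21, 27]
  root=17; inorder splits into left=[6, 12], right=[]
  root=6; inorder splits into left=[], right=[12]
  root=12; inorder splits into left=[], right=[]
  root=27; inorder splits into left=[21], right=[]
  root=21; inorder splits into left=[], right=[]
Reconstructed level-order: [19, 17, 27, 6, 21, 12]


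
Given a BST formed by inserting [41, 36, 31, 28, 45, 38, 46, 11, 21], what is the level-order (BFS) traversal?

Tree insertion order: [41, 36, 31, 28, 45, 38, 46, 11, 21]
Tree (level-order array): [41, 36, 45, 31, 38, None, 46, 28, None, None, None, None, None, 11, None, None, 21]
BFS from the root, enqueuing left then right child of each popped node:
  queue [41] -> pop 41, enqueue [36, 45], visited so far: [41]
  queue [36, 45] -> pop 36, enqueue [31, 38], visited so far: [41, 36]
  queue [45, 31, 38] -> pop 45, enqueue [46], visited so far: [41, 36, 45]
  queue [31, 38, 46] -> pop 31, enqueue [28], visited so far: [41, 36, 45, 31]
  queue [38, 46, 28] -> pop 38, enqueue [none], visited so far: [41, 36, 45, 31, 38]
  queue [46, 28] -> pop 46, enqueue [none], visited so far: [41, 36, 45, 31, 38, 46]
  queue [28] -> pop 28, enqueue [11], visited so far: [41, 36, 45, 31, 38, 46, 28]
  queue [11] -> pop 11, enqueue [21], visited so far: [41, 36, 45, 31, 38, 46, 28, 11]
  queue [21] -> pop 21, enqueue [none], visited so far: [41, 36, 45, 31, 38, 46, 28, 11, 21]
Result: [41, 36, 45, 31, 38, 46, 28, 11, 21]


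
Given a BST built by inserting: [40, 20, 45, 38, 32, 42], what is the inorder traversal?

Tree insertion order: [40, 20, 45, 38, 32, 42]
Tree (level-order array): [40, 20, 45, None, 38, 42, None, 32]
Inorder traversal: [20, 32, 38, 40, 42, 45]


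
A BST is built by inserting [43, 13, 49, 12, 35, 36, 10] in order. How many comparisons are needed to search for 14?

Search path for 14: 43 -> 13 -> 35
Found: False
Comparisons: 3


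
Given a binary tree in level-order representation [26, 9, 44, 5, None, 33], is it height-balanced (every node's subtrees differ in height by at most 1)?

Tree (level-order array): [26, 9, 44, 5, None, 33]
Definition: a tree is height-balanced if, at every node, |h(left) - h(right)| <= 1 (empty subtree has height -1).
Bottom-up per-node check:
  node 5: h_left=-1, h_right=-1, diff=0 [OK], height=0
  node 9: h_left=0, h_right=-1, diff=1 [OK], height=1
  node 33: h_left=-1, h_right=-1, diff=0 [OK], height=0
  node 44: h_left=0, h_right=-1, diff=1 [OK], height=1
  node 26: h_left=1, h_right=1, diff=0 [OK], height=2
All nodes satisfy the balance condition.
Result: Balanced


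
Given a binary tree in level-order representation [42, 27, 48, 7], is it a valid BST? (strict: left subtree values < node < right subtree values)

Level-order array: [42, 27, 48, 7]
Validate using subtree bounds (lo, hi): at each node, require lo < value < hi,
then recurse left with hi=value and right with lo=value.
Preorder trace (stopping at first violation):
  at node 42 with bounds (-inf, +inf): OK
  at node 27 with bounds (-inf, 42): OK
  at node 7 with bounds (-inf, 27): OK
  at node 48 with bounds (42, +inf): OK
No violation found at any node.
Result: Valid BST


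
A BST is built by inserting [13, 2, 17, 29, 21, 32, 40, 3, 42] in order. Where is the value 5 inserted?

Starting tree (level order): [13, 2, 17, None, 3, None, 29, None, None, 21, 32, None, None, None, 40, None, 42]
Insertion path: 13 -> 2 -> 3
Result: insert 5 as right child of 3
Final tree (level order): [13, 2, 17, None, 3, None, 29, None, 5, 21, 32, None, None, None, None, None, 40, None, 42]


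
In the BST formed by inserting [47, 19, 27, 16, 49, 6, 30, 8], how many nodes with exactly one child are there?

Tree built from: [47, 19, 27, 16, 49, 6, 30, 8]
Tree (level-order array): [47, 19, 49, 16, 27, None, None, 6, None, None, 30, None, 8]
Rule: These are nodes with exactly 1 non-null child.
Per-node child counts:
  node 47: 2 child(ren)
  node 19: 2 child(ren)
  node 16: 1 child(ren)
  node 6: 1 child(ren)
  node 8: 0 child(ren)
  node 27: 1 child(ren)
  node 30: 0 child(ren)
  node 49: 0 child(ren)
Matching nodes: [16, 6, 27]
Count of nodes with exactly one child: 3


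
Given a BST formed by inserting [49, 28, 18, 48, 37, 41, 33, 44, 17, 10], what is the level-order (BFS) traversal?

Tree insertion order: [49, 28, 18, 48, 37, 41, 33, 44, 17, 10]
Tree (level-order array): [49, 28, None, 18, 48, 17, None, 37, None, 10, None, 33, 41, None, None, None, None, None, 44]
BFS from the root, enqueuing left then right child of each popped node:
  queue [49] -> pop 49, enqueue [28], visited so far: [49]
  queue [28] -> pop 28, enqueue [18, 48], visited so far: [49, 28]
  queue [18, 48] -> pop 18, enqueue [17], visited so far: [49, 28, 18]
  queue [48, 17] -> pop 48, enqueue [37], visited so far: [49, 28, 18, 48]
  queue [17, 37] -> pop 17, enqueue [10], visited so far: [49, 28, 18, 48, 17]
  queue [37, 10] -> pop 37, enqueue [33, 41], visited so far: [49, 28, 18, 48, 17, 37]
  queue [10, 33, 41] -> pop 10, enqueue [none], visited so far: [49, 28, 18, 48, 17, 37, 10]
  queue [33, 41] -> pop 33, enqueue [none], visited so far: [49, 28, 18, 48, 17, 37, 10, 33]
  queue [41] -> pop 41, enqueue [44], visited so far: [49, 28, 18, 48, 17, 37, 10, 33, 41]
  queue [44] -> pop 44, enqueue [none], visited so far: [49, 28, 18, 48, 17, 37, 10, 33, 41, 44]
Result: [49, 28, 18, 48, 17, 37, 10, 33, 41, 44]


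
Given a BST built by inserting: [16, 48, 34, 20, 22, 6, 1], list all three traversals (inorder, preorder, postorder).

Tree insertion order: [16, 48, 34, 20, 22, 6, 1]
Tree (level-order array): [16, 6, 48, 1, None, 34, None, None, None, 20, None, None, 22]
Inorder (L, root, R): [1, 6, 16, 20, 22, 34, 48]
Preorder (root, L, R): [16, 6, 1, 48, 34, 20, 22]
Postorder (L, R, root): [1, 6, 22, 20, 34, 48, 16]


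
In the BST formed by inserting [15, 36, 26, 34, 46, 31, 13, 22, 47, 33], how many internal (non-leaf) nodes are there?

Tree built from: [15, 36, 26, 34, 46, 31, 13, 22, 47, 33]
Tree (level-order array): [15, 13, 36, None, None, 26, 46, 22, 34, None, 47, None, None, 31, None, None, None, None, 33]
Rule: An internal node has at least one child.
Per-node child counts:
  node 15: 2 child(ren)
  node 13: 0 child(ren)
  node 36: 2 child(ren)
  node 26: 2 child(ren)
  node 22: 0 child(ren)
  node 34: 1 child(ren)
  node 31: 1 child(ren)
  node 33: 0 child(ren)
  node 46: 1 child(ren)
  node 47: 0 child(ren)
Matching nodes: [15, 36, 26, 34, 31, 46]
Count of internal (non-leaf) nodes: 6


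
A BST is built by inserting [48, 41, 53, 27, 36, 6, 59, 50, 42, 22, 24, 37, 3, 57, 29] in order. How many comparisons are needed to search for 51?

Search path for 51: 48 -> 53 -> 50
Found: False
Comparisons: 3


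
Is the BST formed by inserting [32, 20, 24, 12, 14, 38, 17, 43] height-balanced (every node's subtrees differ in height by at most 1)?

Tree (level-order array): [32, 20, 38, 12, 24, None, 43, None, 14, None, None, None, None, None, 17]
Definition: a tree is height-balanced if, at every node, |h(left) - h(right)| <= 1 (empty subtree has height -1).
Bottom-up per-node check:
  node 17: h_left=-1, h_right=-1, diff=0 [OK], height=0
  node 14: h_left=-1, h_right=0, diff=1 [OK], height=1
  node 12: h_left=-1, h_right=1, diff=2 [FAIL (|-1-1|=2 > 1)], height=2
  node 24: h_left=-1, h_right=-1, diff=0 [OK], height=0
  node 20: h_left=2, h_right=0, diff=2 [FAIL (|2-0|=2 > 1)], height=3
  node 43: h_left=-1, h_right=-1, diff=0 [OK], height=0
  node 38: h_left=-1, h_right=0, diff=1 [OK], height=1
  node 32: h_left=3, h_right=1, diff=2 [FAIL (|3-1|=2 > 1)], height=4
Node 12 violates the condition: |-1 - 1| = 2 > 1.
Result: Not balanced
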